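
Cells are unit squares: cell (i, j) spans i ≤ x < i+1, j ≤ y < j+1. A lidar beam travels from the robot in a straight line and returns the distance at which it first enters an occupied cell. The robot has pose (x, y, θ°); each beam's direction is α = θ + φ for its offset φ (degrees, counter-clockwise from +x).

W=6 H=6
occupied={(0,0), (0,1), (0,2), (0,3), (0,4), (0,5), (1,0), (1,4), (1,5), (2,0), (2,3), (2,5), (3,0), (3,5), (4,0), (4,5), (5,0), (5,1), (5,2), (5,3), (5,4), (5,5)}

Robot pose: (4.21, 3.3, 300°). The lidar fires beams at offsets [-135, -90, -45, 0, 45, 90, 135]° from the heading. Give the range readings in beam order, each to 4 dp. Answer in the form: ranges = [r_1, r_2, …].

ranges = [1.2527, 3.7066, 2.3811, 1.5800, 0.8179, 0.9122, 1.7600]

beam 1: φ=-135°, α=165°
  direction (-0.9659, 0.2588); cell (4,3); t to first gridline: x 0.2174, y 2.7046 (then +1.0353 / +3.8637)
    (3,3) via x @ 0.2174
    (2,3) via x @ 1.2527  # hit
  → r_1 = 1.2527
beam 2: φ=-90°, α=210°
  direction (-0.8660, -0.5000); cell (4,3); t to first gridline: x 0.2425, y 0.6000 (then +1.1547 / +2.0000)
    (3,3) via x @ 0.2425
    (3,2) via y @ 0.6000
    (2,2) via x @ 1.3972
    (1,2) via x @ 2.5519
    (1,1) via y @ 2.6000
    (0,1) via x @ 3.7066  # hit
  → r_2 = 3.7066
beam 3: φ=-45°, α=255°
  direction (-0.2588, -0.9659); cell (4,3); t to first gridline: x 0.8114, y 0.3106 (then +3.8637 / +1.0353)
    (4,2) via y @ 0.3106
    (3,2) via x @ 0.8114
    (3,1) via y @ 1.3459
    (3,0) via y @ 2.3811  # hit
  → r_3 = 2.3811
beam 4: φ=0°, α=300°
  direction (0.5000, -0.8660); cell (4,3); t to first gridline: x 1.5800, y 0.3464 (then +2.0000 / +1.1547)
    (4,2) via y @ 0.3464
    (4,1) via y @ 1.5011
    (5,1) via x @ 1.5800  # hit
  → r_4 = 1.5800
beam 5: φ=45°, α=345°
  direction (0.9659, -0.2588); cell (4,3); t to first gridline: x 0.8179, y 1.1591 (then +1.0353 / +3.8637)
    (5,3) via x @ 0.8179  # hit
  → r_5 = 0.8179
beam 6: φ=90°, α=30°
  direction (0.8660, 0.5000); cell (4,3); t to first gridline: x 0.9122, y 1.4000 (then +1.1547 / +2.0000)
    (5,3) via x @ 0.9122  # hit
  → r_6 = 0.9122
beam 7: φ=135°, α=75°
  direction (0.2588, 0.9659); cell (4,3); t to first gridline: x 3.0523, y 0.7247 (then +3.8637 / +1.0353)
    (4,4) via y @ 0.7247
    (4,5) via y @ 1.7600  # hit
  → r_7 = 1.7600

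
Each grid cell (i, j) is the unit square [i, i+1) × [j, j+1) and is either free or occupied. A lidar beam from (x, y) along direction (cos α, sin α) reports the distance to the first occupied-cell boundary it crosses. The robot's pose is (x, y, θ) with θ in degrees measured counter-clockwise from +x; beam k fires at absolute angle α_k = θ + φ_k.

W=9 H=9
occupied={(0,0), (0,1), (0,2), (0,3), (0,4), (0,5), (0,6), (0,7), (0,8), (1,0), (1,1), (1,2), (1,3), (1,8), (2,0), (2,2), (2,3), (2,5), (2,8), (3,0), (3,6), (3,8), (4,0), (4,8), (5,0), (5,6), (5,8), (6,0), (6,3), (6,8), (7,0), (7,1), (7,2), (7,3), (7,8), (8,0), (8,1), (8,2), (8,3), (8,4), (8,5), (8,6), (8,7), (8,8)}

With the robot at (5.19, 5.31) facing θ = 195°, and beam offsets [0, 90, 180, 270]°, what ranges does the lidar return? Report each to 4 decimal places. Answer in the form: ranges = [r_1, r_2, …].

beam 1: φ=0°, α=195°
  direction (-0.9659, -0.2588); cell (5,5); t to first gridline: x 0.1967, y 1.1977 (then +1.0353 / +3.8637)
    (4,5) via x @ 0.1967
    (4,4) via y @ 1.1977
    (3,4) via x @ 1.2320
    (2,4) via x @ 2.2673
    (1,4) via x @ 3.3025
    (0,4) via x @ 4.3378  # hit
  → r_1 = 4.3378
beam 2: φ=90°, α=285°
  direction (0.2588, -0.9659); cell (5,5); t to first gridline: x 3.1296, y 0.3209 (then +3.8637 / +1.0353)
    (5,4) via y @ 0.3209
    (5,3) via y @ 1.3562
    (5,2) via y @ 2.3915
    (6,2) via x @ 3.1296
    (6,1) via y @ 3.4268
    (6,0) via y @ 4.4620  # hit
  → r_2 = 4.4620
beam 3: φ=180°, α=15°
  direction (0.9659, 0.2588); cell (5,5); t to first gridline: x 0.8386, y 2.6660 (then +1.0353 / +3.8637)
    (6,5) via x @ 0.8386
    (7,5) via x @ 1.8738
    (7,6) via y @ 2.6660
    (8,6) via x @ 2.9091  # hit
  → r_3 = 2.9091
beam 4: φ=270°, α=105°
  direction (-0.2588, 0.9659); cell (5,5); t to first gridline: x 0.7341, y 0.7143 (then +3.8637 / +1.0353)
    (5,6) via y @ 0.7143  # hit
  → r_4 = 0.7143

ranges = [4.3378, 4.4620, 2.9091, 0.7143]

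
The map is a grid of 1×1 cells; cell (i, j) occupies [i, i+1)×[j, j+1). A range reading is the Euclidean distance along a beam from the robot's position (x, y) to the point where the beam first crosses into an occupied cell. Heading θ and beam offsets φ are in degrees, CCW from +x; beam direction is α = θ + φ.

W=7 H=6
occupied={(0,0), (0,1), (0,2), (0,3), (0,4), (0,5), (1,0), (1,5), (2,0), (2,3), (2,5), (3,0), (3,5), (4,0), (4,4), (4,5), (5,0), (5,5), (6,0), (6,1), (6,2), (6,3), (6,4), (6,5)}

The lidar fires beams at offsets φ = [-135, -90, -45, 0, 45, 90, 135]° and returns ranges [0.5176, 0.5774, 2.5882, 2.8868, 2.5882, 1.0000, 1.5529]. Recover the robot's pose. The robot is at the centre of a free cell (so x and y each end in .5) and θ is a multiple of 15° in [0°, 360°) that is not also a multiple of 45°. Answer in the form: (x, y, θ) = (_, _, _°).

(x, y, θ) = (3.5, 3.5, 300°)

Candidates: 18 free-cell centres × 16 headings = 288 poses. Raycast each; keep the one whose scan matches to 4 dp.
  (4.5, 1.5, 255°): beam 1 = 4.0415 ≠ 0.5176 ✗
  (2.5, 1.5, 150°): beam 1 = 3.6235 ≠ 0.5176 ✗
  (1.5, 1.5, 60°): beam 2 = 1.0000 ≠ 0.5774 ✗
  (2.5, 1.5, 120°): beam 1 = 1.9319 ≠ 0.5176 ✗
  (2.5, 2.5, 240°): beam 2 = 1.7321 ≠ 0.5774 ✗
  …
  (3.5, 3.5, 300°): r_1=0.5176, r_2=0.5774, r_3=2.5882, r_4=2.8868, r_5=2.5882, r_6=1.0000, r_7=1.5529 — all match ✓
Unique over the lattice → pose = (3.5, 3.5, 300°).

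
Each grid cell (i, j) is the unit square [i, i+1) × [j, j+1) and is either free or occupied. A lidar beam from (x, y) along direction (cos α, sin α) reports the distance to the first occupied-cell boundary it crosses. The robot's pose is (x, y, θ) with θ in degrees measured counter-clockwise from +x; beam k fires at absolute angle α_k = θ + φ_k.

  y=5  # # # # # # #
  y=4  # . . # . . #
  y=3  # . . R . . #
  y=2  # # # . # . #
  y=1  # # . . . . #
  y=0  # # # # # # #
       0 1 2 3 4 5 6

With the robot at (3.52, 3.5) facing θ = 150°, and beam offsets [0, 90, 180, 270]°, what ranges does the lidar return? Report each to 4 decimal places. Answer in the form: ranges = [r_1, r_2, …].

ranges = [2.9098, 1.0400, 1.0000, 0.5774]

beam 1: φ=0°, α=150°
  d=(-0.8660,0.5000)  start (3,3)  tX=0.6004 tY=1.0000  stride 1/|dx|=1.1547 1/|dy|=2.0000
    cross x-line → (2,3), t=0.6004
    cross y-line → (2,4), t=1.0000
    cross x-line → (1,4), t=1.7551
    cross x-line → (0,4), t=2.9098 (wall)
  → r_1 = 2.9098
beam 2: φ=90°, α=240°
  d=(-0.5000,-0.8660)  start (3,3)  tX=1.0400 tY=0.5774  stride 1/|dx|=2.0000 1/|dy|=1.1547
    cross y-line → (3,2), t=0.5774
    cross x-line → (2,2), t=1.0400 (wall)
  → r_2 = 1.0400
beam 3: φ=180°, α=330°
  d=(0.8660,-0.5000)  start (3,3)  tX=0.5543 tY=1.0000  stride 1/|dx|=1.1547 1/|dy|=2.0000
    cross x-line → (4,3), t=0.5543
    cross y-line → (4,2), t=1.0000 (wall)
  → r_3 = 1.0000
beam 4: φ=270°, α=60°
  d=(0.5000,0.8660)  start (3,3)  tX=0.9600 tY=0.5774  stride 1/|dx|=2.0000 1/|dy|=1.1547
    cross y-line → (3,4), t=0.5774 (wall)
  → r_4 = 0.5774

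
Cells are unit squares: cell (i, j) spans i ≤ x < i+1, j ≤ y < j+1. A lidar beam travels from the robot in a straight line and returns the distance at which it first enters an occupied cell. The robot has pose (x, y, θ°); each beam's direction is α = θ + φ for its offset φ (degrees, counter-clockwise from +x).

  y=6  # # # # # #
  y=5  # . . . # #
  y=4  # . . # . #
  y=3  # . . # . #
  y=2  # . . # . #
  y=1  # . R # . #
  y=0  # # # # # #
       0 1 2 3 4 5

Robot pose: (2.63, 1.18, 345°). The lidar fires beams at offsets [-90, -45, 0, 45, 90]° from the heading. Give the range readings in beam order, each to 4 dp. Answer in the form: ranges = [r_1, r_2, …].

beam 1: φ=-90°, α=255°
  dir = (cos 255°, sin 255°) = (-0.2588, -0.9659); from cell (2,1)
  next x-line at t=2.4341, next y-line at t=0.1863; Δt_x=3.8637, Δt_y=1.0353
    y: enter (2,0) at t=0.1863 ← occupied
  → r_1 = 0.1863
beam 2: φ=-45°, α=300°
  dir = (cos 300°, sin 300°) = (0.5000, -0.8660); from cell (2,1)
  next x-line at t=0.7400, next y-line at t=0.2078; Δt_x=2.0000, Δt_y=1.1547
    y: enter (2,0) at t=0.2078 ← occupied
  → r_2 = 0.2078
beam 3: φ=0°, α=345°
  dir = (cos 345°, sin 345°) = (0.9659, -0.2588); from cell (2,1)
  next x-line at t=0.3831, next y-line at t=0.6955; Δt_x=1.0353, Δt_y=3.8637
    x: enter (3,1) at t=0.3831 ← occupied
  → r_3 = 0.3831
beam 4: φ=45°, α=30°
  dir = (cos 30°, sin 30°) = (0.8660, 0.5000); from cell (2,1)
  next x-line at t=0.4272, next y-line at t=1.6400; Δt_x=1.1547, Δt_y=2.0000
    x: enter (3,1) at t=0.4272 ← occupied
  → r_4 = 0.4272
beam 5: φ=90°, α=75°
  dir = (cos 75°, sin 75°) = (0.2588, 0.9659); from cell (2,1)
  next x-line at t=1.4296, next y-line at t=0.8489; Δt_x=3.8637, Δt_y=1.0353
    y: enter (2,2) at t=0.8489
    x: enter (3,2) at t=1.4296 ← occupied
  → r_5 = 1.4296

ranges = [0.1863, 0.2078, 0.3831, 0.4272, 1.4296]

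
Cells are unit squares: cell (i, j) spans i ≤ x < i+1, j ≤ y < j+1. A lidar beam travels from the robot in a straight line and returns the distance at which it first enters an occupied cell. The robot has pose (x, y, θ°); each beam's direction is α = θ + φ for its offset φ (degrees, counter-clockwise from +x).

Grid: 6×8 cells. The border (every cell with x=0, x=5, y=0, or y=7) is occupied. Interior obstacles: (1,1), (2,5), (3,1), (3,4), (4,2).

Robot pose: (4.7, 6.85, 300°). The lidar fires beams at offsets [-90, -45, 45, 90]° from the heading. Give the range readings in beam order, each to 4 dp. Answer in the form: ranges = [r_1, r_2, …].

ranges = [1.9630, 2.7046, 0.3106, 0.3000]

beam 1: φ=-90°, α=210°
  cosα=-0.8660 sinα=-0.5000 | (4,6) | tMaxX 0.8083 tMaxY 1.7000 | tΔX 1.1547 tΔY 2.0000
    t=0.8083 [x] (3,6)
    t=1.7000 [y] (3,5)
    t=1.9630 [x] (2,5) — stop
  → r_1 = 1.9630
beam 2: φ=-45°, α=255°
  cosα=-0.2588 sinα=-0.9659 | (4,6) | tMaxX 2.7046 tMaxY 0.8800 | tΔX 3.8637 tΔY 1.0353
    t=0.8800 [y] (4,5)
    t=1.9153 [y] (4,4)
    t=2.7046 [x] (3,4) — stop
  → r_2 = 2.7046
beam 3: φ=45°, α=345°
  cosα=0.9659 sinα=-0.2588 | (4,6) | tMaxX 0.3106 tMaxY 3.2841 | tΔX 1.0353 tΔY 3.8637
    t=0.3106 [x] (5,6) — stop
  → r_3 = 0.3106
beam 4: φ=90°, α=30°
  cosα=0.8660 sinα=0.5000 | (4,6) | tMaxX 0.3464 tMaxY 0.3000 | tΔX 1.1547 tΔY 2.0000
    t=0.3000 [y] (4,7) — stop
  → r_4 = 0.3000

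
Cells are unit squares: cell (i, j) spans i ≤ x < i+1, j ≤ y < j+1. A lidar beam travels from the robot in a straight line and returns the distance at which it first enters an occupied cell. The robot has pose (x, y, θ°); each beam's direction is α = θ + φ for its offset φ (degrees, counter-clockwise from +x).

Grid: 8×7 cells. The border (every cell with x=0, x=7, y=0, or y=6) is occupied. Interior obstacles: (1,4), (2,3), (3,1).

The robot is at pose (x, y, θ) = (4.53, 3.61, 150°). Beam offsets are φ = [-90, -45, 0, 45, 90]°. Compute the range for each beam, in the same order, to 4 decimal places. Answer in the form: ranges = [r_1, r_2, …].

beam 1: φ=-90°, α=60°
  direction (0.5000, 0.8660); cell (4,3); t to first gridline: x 0.9400, y 0.4503 (then +2.0000 / +1.1547)
    (4,4) via y @ 0.4503
    (5,4) via x @ 0.9400
    (5,5) via y @ 1.6050
    (5,6) via y @ 2.7597  # hit
  → r_1 = 2.7597
beam 2: φ=-45°, α=105°
  direction (-0.2588, 0.9659); cell (4,3); t to first gridline: x 2.0478, y 0.4038 (then +3.8637 / +1.0353)
    (4,4) via y @ 0.4038
    (4,5) via y @ 1.4390
    (3,5) via x @ 2.0478
    (3,6) via y @ 2.4743  # hit
  → r_2 = 2.4743
beam 3: φ=0°, α=150°
  direction (-0.8660, 0.5000); cell (4,3); t to first gridline: x 0.6120, y 0.7800 (then +1.1547 / +2.0000)
    (3,3) via x @ 0.6120
    (3,4) via y @ 0.7800
    (2,4) via x @ 1.7667
    (2,5) via y @ 2.7800
    (1,5) via x @ 2.9214
    (0,5) via x @ 4.0761  # hit
  → r_3 = 4.0761
beam 4: φ=45°, α=195°
  direction (-0.9659, -0.2588); cell (4,3); t to first gridline: x 0.5487, y 2.3569 (then +1.0353 / +3.8637)
    (3,3) via x @ 0.5487
    (2,3) via x @ 1.5840  # hit
  → r_4 = 1.5840
beam 5: φ=90°, α=240°
  direction (-0.5000, -0.8660); cell (4,3); t to first gridline: x 1.0600, y 0.7044 (then +2.0000 / +1.1547)
    (4,2) via y @ 0.7044
    (3,2) via x @ 1.0600
    (3,1) via y @ 1.8591  # hit
  → r_5 = 1.8591

ranges = [2.7597, 2.4743, 4.0761, 1.5840, 1.8591]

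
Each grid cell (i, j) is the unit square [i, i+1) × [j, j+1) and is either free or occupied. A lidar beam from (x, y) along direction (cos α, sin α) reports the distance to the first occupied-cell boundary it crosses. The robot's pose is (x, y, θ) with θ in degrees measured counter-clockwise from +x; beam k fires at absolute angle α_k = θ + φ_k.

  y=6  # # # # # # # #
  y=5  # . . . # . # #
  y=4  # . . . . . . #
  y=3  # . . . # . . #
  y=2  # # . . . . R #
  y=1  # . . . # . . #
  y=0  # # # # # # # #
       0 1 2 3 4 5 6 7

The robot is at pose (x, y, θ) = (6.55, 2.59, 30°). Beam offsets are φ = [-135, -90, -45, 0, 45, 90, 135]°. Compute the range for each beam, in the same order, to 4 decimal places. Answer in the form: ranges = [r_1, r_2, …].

beam 1: φ=-135°, α=255°
  dir = (cos 255°, sin 255°) = (-0.2588, -0.9659); from cell (6,2)
  next x-line at t=2.1250, next y-line at t=0.6108; Δt_x=3.8637, Δt_y=1.0353
    y: enter (6,1) at t=0.6108
    y: enter (6,0) at t=1.6461 ← occupied
  → r_1 = 1.6461
beam 2: φ=-90°, α=300°
  dir = (cos 300°, sin 300°) = (0.5000, -0.8660); from cell (6,2)
  next x-line at t=0.9000, next y-line at t=0.6813; Δt_x=2.0000, Δt_y=1.1547
    y: enter (6,1) at t=0.6813
    x: enter (7,1) at t=0.9000 ← occupied
  → r_2 = 0.9000
beam 3: φ=-45°, α=345°
  dir = (cos 345°, sin 345°) = (0.9659, -0.2588); from cell (6,2)
  next x-line at t=0.4659, next y-line at t=2.2796; Δt_x=1.0353, Δt_y=3.8637
    x: enter (7,2) at t=0.4659 ← occupied
  → r_3 = 0.4659
beam 4: φ=0°, α=30°
  dir = (cos 30°, sin 30°) = (0.8660, 0.5000); from cell (6,2)
  next x-line at t=0.5196, next y-line at t=0.8200; Δt_x=1.1547, Δt_y=2.0000
    x: enter (7,2) at t=0.5196 ← occupied
  → r_4 = 0.5196
beam 5: φ=45°, α=75°
  dir = (cos 75°, sin 75°) = (0.2588, 0.9659); from cell (6,2)
  next x-line at t=1.7387, next y-line at t=0.4245; Δt_x=3.8637, Δt_y=1.0353
    y: enter (6,3) at t=0.4245
    y: enter (6,4) at t=1.4597
    x: enter (7,4) at t=1.7387 ← occupied
  → r_5 = 1.7387
beam 6: φ=90°, α=120°
  dir = (cos 120°, sin 120°) = (-0.5000, 0.8660); from cell (6,2)
  next x-line at t=1.1000, next y-line at t=0.4734; Δt_x=2.0000, Δt_y=1.1547
    y: enter (6,3) at t=0.4734
    x: enter (5,3) at t=1.1000
    y: enter (5,4) at t=1.6281
    y: enter (5,5) at t=2.7828
    x: enter (4,5) at t=3.1000 ← occupied
  → r_6 = 3.1000
beam 7: φ=135°, α=165°
  dir = (cos 165°, sin 165°) = (-0.9659, 0.2588); from cell (6,2)
  next x-line at t=0.5694, next y-line at t=1.5841; Δt_x=1.0353, Δt_y=3.8637
    x: enter (5,2) at t=0.5694
    y: enter (5,3) at t=1.5841
    x: enter (4,3) at t=1.6047 ← occupied
  → r_7 = 1.6047

ranges = [1.6461, 0.9000, 0.4659, 0.5196, 1.7387, 3.1000, 1.6047]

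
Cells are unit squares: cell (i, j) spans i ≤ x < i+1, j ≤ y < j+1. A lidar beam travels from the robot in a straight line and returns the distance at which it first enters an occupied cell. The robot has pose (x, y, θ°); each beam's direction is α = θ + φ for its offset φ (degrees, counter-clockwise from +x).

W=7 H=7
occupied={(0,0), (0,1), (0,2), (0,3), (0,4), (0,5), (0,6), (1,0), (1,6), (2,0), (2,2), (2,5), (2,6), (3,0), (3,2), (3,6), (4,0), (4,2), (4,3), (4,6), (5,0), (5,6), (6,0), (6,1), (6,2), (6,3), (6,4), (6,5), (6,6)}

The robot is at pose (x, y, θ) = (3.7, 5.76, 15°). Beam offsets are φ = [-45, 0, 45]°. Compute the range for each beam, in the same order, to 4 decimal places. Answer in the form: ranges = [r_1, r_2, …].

ranges = [2.6558, 0.9273, 0.2771]

beam 1: φ=-45°, α=330°
  direction (0.8660, -0.5000); cell (3,5); t to first gridline: x 0.3464, y 1.5200 (then +1.1547 / +2.0000)
    (4,5) via x @ 0.3464
    (5,5) via x @ 1.5011
    (5,4) via y @ 1.5200
    (6,4) via x @ 2.6558  # hit
  → r_1 = 2.6558
beam 2: φ=0°, α=15°
  direction (0.9659, 0.2588); cell (3,5); t to first gridline: x 0.3106, y 0.9273 (then +1.0353 / +3.8637)
    (4,5) via x @ 0.3106
    (4,6) via y @ 0.9273  # hit
  → r_2 = 0.9273
beam 3: φ=45°, α=60°
  direction (0.5000, 0.8660); cell (3,5); t to first gridline: x 0.6000, y 0.2771 (then +2.0000 / +1.1547)
    (3,6) via y @ 0.2771  # hit
  → r_3 = 0.2771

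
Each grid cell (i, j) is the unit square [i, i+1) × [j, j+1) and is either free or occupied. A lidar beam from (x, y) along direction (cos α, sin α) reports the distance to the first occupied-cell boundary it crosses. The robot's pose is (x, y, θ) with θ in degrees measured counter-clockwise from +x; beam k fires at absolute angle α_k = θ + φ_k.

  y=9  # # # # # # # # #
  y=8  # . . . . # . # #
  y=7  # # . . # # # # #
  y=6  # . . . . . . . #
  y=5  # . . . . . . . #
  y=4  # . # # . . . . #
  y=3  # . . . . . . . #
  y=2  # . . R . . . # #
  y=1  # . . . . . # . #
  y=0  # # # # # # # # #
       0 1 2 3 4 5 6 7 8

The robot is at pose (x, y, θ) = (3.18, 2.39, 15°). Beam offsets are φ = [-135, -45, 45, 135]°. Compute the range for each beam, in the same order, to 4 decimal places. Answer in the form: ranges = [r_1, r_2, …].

ranges = [1.6050, 2.7800, 5.3232, 2.5172]

beam 1: φ=-135°, α=240°
  direction (-0.5000, -0.8660); cell (3,2); t to first gridline: x 0.3600, y 0.4503 (then +2.0000 / +1.1547)
    (2,2) via x @ 0.3600
    (2,1) via y @ 0.4503
    (2,0) via y @ 1.6050  # hit
  → r_1 = 1.6050
beam 2: φ=-45°, α=330°
  direction (0.8660, -0.5000); cell (3,2); t to first gridline: x 0.9469, y 0.7800 (then +1.1547 / +2.0000)
    (3,1) via y @ 0.7800
    (4,1) via x @ 0.9469
    (5,1) via x @ 2.1016
    (5,0) via y @ 2.7800  # hit
  → r_2 = 2.7800
beam 3: φ=45°, α=60°
  direction (0.5000, 0.8660); cell (3,2); t to first gridline: x 1.6400, y 0.7044 (then +2.0000 / +1.1547)
    (3,3) via y @ 0.7044
    (4,3) via x @ 1.6400
    (4,4) via y @ 1.8591
    (4,5) via y @ 3.0138
    (5,5) via x @ 3.6400
    (5,6) via y @ 4.1685
    (5,7) via y @ 5.3232  # hit
  → r_3 = 5.3232
beam 4: φ=135°, α=150°
  direction (-0.8660, 0.5000); cell (3,2); t to first gridline: x 0.2078, y 1.2200 (then +1.1547 / +2.0000)
    (2,2) via x @ 0.2078
    (2,3) via y @ 1.2200
    (1,3) via x @ 1.3625
    (0,3) via x @ 2.5172  # hit
  → r_4 = 2.5172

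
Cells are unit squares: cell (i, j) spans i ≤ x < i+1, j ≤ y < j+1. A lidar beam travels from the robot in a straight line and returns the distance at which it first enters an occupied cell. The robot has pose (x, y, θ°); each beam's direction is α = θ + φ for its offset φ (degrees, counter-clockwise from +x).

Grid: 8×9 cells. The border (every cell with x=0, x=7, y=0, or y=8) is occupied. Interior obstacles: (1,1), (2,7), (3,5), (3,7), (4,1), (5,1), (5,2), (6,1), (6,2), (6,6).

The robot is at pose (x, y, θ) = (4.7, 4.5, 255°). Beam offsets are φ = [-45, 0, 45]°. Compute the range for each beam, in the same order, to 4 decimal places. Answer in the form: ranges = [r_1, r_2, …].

beam 1: φ=-45°, α=210°
  dir = (cos 210°, sin 210°) = (-0.8660, -0.5000); from cell (4,4)
  next x-line at t=0.8083, next y-line at t=1.0000; Δt_x=1.1547, Δt_y=2.0000
    x: enter (3,4) at t=0.8083
    y: enter (3,3) at t=1.0000
    x: enter (2,3) at t=1.9630
    y: enter (2,2) at t=3.0000
    x: enter (1,2) at t=3.1177
    x: enter (0,2) at t=4.2724 ← occupied
  → r_1 = 4.2724
beam 2: φ=0°, α=255°
  dir = (cos 255°, sin 255°) = (-0.2588, -0.9659); from cell (4,4)
  next x-line at t=2.7046, next y-line at t=0.5176; Δt_x=3.8637, Δt_y=1.0353
    y: enter (4,3) at t=0.5176
    y: enter (4,2) at t=1.5529
    y: enter (4,1) at t=2.5882 ← occupied
  → r_2 = 2.5882
beam 3: φ=45°, α=300°
  dir = (cos 300°, sin 300°) = (0.5000, -0.8660); from cell (4,4)
  next x-line at t=0.6000, next y-line at t=0.5774; Δt_x=2.0000, Δt_y=1.1547
    y: enter (4,3) at t=0.5774
    x: enter (5,3) at t=0.6000
    y: enter (5,2) at t=1.7321 ← occupied
  → r_3 = 1.7321

ranges = [4.2724, 2.5882, 1.7321]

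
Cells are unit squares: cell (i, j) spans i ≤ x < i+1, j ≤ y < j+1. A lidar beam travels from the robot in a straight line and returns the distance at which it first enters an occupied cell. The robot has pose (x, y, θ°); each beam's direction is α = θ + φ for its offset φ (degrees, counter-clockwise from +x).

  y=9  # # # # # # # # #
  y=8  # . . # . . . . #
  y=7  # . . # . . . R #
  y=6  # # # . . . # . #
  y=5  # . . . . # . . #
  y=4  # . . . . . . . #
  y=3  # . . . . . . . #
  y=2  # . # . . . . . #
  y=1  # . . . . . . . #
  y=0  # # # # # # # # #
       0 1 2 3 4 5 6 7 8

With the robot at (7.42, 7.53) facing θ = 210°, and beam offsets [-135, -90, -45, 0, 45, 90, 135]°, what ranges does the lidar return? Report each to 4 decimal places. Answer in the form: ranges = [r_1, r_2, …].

beam 1: φ=-135°, α=75°
  cosα=0.2588 sinα=0.9659 | (7,7) | tMaxX 2.2409 tMaxY 0.4866 | tΔX 3.8637 tΔY 1.0353
    t=0.4866 [y] (7,8)
    t=1.5219 [y] (7,9) — stop
  → r_1 = 1.5219
beam 2: φ=-90°, α=120°
  cosα=-0.5000 sinα=0.8660 | (7,7) | tMaxX 0.8400 tMaxY 0.5427 | tΔX 2.0000 tΔY 1.1547
    t=0.5427 [y] (7,8)
    t=0.8400 [x] (6,8)
    t=1.6974 [y] (6,9) — stop
  → r_2 = 1.6974
beam 3: φ=-45°, α=165°
  cosα=-0.9659 sinα=0.2588 | (7,7) | tMaxX 0.4348 tMaxY 1.8159 | tΔX 1.0353 tΔY 3.8637
    t=0.4348 [x] (6,7)
    t=1.4701 [x] (5,7)
    t=1.8159 [y] (5,8)
    t=2.5054 [x] (4,8)
    t=3.5406 [x] (3,8) — stop
  → r_3 = 3.5406
beam 4: φ=0°, α=210°
  cosα=-0.8660 sinα=-0.5000 | (7,7) | tMaxX 0.4850 tMaxY 1.0600 | tΔX 1.1547 tΔY 2.0000
    t=0.4850 [x] (6,7)
    t=1.0600 [y] (6,6) — stop
  → r_4 = 1.0600
beam 5: φ=45°, α=255°
  cosα=-0.2588 sinα=-0.9659 | (7,7) | tMaxX 1.6228 tMaxY 0.5487 | tΔX 3.8637 tΔY 1.0353
    t=0.5487 [y] (7,6)
    t=1.5840 [y] (7,5)
    t=1.6228 [x] (6,5)
    t=2.6192 [y] (6,4)
    t=3.6545 [y] (6,3)
    t=4.6898 [y] (6,2)
    t=5.4865 [x] (5,2)
    t=5.7251 [y] (5,1)
    t=6.7604 [y] (5,0) — stop
  → r_5 = 6.7604
beam 6: φ=90°, α=300°
  cosα=0.5000 sinα=-0.8660 | (7,7) | tMaxX 1.1600 tMaxY 0.6120 | tΔX 2.0000 tΔY 1.1547
    t=0.6120 [y] (7,6)
    t=1.1600 [x] (8,6) — stop
  → r_6 = 1.1600
beam 7: φ=135°, α=345°
  cosα=0.9659 sinα=-0.2588 | (7,7) | tMaxX 0.6005 tMaxY 2.0478 | tΔX 1.0353 tΔY 3.8637
    t=0.6005 [x] (8,7) — stop
  → r_7 = 0.6005

ranges = [1.5219, 1.6974, 3.5406, 1.0600, 6.7604, 1.1600, 0.6005]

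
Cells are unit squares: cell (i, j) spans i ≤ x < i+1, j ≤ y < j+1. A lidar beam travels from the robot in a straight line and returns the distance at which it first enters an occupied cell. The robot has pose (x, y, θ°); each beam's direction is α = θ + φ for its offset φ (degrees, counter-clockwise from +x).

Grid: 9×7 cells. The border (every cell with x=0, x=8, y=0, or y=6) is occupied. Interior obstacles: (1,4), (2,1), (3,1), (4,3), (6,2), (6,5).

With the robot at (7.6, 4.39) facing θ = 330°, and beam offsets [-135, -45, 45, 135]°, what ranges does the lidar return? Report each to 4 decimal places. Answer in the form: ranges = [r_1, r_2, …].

ranges = [2.6917, 1.5455, 0.4141, 1.6668]

beam 1: φ=-135°, α=195°
  dir = (cos 195°, sin 195°) = (-0.9659, -0.2588); from cell (7,4)
  next x-line at t=0.6212, next y-line at t=1.5068; Δt_x=1.0353, Δt_y=3.8637
    x: enter (6,4) at t=0.6212
    y: enter (6,3) at t=1.5068
    x: enter (5,3) at t=1.6564
    x: enter (4,3) at t=2.6917 ← occupied
  → r_1 = 2.6917
beam 2: φ=-45°, α=285°
  dir = (cos 285°, sin 285°) = (0.2588, -0.9659); from cell (7,4)
  next x-line at t=1.5455, next y-line at t=0.4038; Δt_x=3.8637, Δt_y=1.0353
    y: enter (7,3) at t=0.4038
    y: enter (7,2) at t=1.4390
    x: enter (8,2) at t=1.5455 ← occupied
  → r_2 = 1.5455
beam 3: φ=45°, α=15°
  dir = (cos 15°, sin 15°) = (0.9659, 0.2588); from cell (7,4)
  next x-line at t=0.4141, next y-line at t=2.3569; Δt_x=1.0353, Δt_y=3.8637
    x: enter (8,4) at t=0.4141 ← occupied
  → r_3 = 0.4141
beam 4: φ=135°, α=105°
  dir = (cos 105°, sin 105°) = (-0.2588, 0.9659); from cell (7,4)
  next x-line at t=2.3182, next y-line at t=0.6315; Δt_x=3.8637, Δt_y=1.0353
    y: enter (7,5) at t=0.6315
    y: enter (7,6) at t=1.6668 ← occupied
  → r_4 = 1.6668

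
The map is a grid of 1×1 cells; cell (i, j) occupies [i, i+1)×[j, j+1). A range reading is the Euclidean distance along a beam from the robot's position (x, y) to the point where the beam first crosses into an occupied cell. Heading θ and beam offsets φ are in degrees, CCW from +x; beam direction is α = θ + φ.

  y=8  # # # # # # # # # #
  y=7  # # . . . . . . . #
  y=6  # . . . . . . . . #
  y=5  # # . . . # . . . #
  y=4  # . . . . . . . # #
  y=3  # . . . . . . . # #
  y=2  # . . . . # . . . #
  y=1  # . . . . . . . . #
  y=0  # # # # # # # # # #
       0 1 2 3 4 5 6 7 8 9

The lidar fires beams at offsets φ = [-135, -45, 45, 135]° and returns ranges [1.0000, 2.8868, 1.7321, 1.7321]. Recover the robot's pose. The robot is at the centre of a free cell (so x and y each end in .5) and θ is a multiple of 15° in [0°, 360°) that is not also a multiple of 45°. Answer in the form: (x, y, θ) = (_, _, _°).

(x, y, θ) = (6.5, 3.5, 345°)

Candidates: 50 free-cell centres × 16 headings = 800 poses. Raycast each; keep the one whose scan matches to 4 dp.
  (2.5, 2.5, 105°): beam 1 = 3.0000 ≠ 1.0000 ✗
  (4.5, 4.5, 240°): beam 1 = 3.6235 ≠ 1.0000 ✗
  (7.5, 2.5, 15°): beam 1 = 1.7321 ≠ 1.0000 ✗
  (5.5, 1.5, 30°): beam 1 = 0.5176 ≠ 1.0000 ✗
  (6.5, 4.5, 300°): beam 1 = 4.6587 ≠ 1.0000 ✗
  …
  (6.5, 3.5, 345°): r_1=1.0000, r_2=2.8868, r_3=1.7321, r_4=1.7321 — all match ✓
No second candidate reproduces the full scan.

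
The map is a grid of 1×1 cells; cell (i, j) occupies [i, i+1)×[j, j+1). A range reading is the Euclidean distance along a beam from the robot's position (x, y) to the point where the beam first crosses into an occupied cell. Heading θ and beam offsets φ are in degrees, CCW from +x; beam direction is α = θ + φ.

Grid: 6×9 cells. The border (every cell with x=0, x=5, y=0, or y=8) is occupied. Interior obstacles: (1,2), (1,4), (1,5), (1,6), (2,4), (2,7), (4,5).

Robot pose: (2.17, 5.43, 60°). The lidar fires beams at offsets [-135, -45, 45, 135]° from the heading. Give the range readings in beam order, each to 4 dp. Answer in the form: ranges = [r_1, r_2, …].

beam 1: φ=-135°, α=285°
  d=(0.2588,-0.9659)  start (2,5)  tX=3.2069 tY=0.4452  stride 1/|dx|=3.8637 1/|dy|=1.0353
    cross y-line → (2,4), t=0.4452 (wall)
  → r_1 = 0.4452
beam 2: φ=-45°, α=15°
  d=(0.9659,0.2588)  start (2,5)  tX=0.8593 tY=2.2023  stride 1/|dx|=1.0353 1/|dy|=3.8637
    cross x-line → (3,5), t=0.8593
    cross x-line → (4,5), t=1.8946 (wall)
  → r_2 = 1.8946
beam 3: φ=45°, α=105°
  d=(-0.2588,0.9659)  start (2,5)  tX=0.6568 tY=0.5901  stride 1/|dx|=3.8637 1/|dy|=1.0353
    cross y-line → (2,6), t=0.5901
    cross x-line → (1,6), t=0.6568 (wall)
  → r_3 = 0.6568
beam 4: φ=135°, α=195°
  d=(-0.9659,-0.2588)  start (2,5)  tX=0.1760 tY=1.6614  stride 1/|dx|=1.0353 1/|dy|=3.8637
    cross x-line → (1,5), t=0.1760 (wall)
  → r_4 = 0.1760

ranges = [0.4452, 1.8946, 0.6568, 0.1760]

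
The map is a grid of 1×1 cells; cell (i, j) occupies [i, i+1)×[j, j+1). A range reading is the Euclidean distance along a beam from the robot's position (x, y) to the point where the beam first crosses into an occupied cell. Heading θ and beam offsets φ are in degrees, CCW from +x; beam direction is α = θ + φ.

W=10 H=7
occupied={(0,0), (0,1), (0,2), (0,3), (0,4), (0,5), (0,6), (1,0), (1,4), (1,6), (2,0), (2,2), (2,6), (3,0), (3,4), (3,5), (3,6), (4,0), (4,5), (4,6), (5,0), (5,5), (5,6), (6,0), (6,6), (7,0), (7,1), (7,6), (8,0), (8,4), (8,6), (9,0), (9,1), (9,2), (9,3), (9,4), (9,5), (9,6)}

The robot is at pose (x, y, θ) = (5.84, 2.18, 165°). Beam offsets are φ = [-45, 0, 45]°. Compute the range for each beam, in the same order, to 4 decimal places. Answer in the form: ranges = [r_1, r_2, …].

beam 1: φ=-45°, α=120°
  direction (-0.5000, 0.8660); cell (5,2); t to first gridline: x 1.6800, y 0.9469 (then +2.0000 / +1.1547)
    (5,3) via y @ 0.9469
    (4,3) via x @ 1.6800
    (4,4) via y @ 2.1016
    (4,5) via y @ 3.2563  # hit
  → r_1 = 3.2563
beam 2: φ=0°, α=165°
  direction (-0.9659, 0.2588); cell (5,2); t to first gridline: x 0.8696, y 3.1682 (then +1.0353 / +3.8637)
    (4,2) via x @ 0.8696
    (3,2) via x @ 1.9049
    (2,2) via x @ 2.9402  # hit
  → r_2 = 2.9402
beam 3: φ=45°, α=210°
  direction (-0.8660, -0.5000); cell (5,2); t to first gridline: x 0.9699, y 0.3600 (then +1.1547 / +2.0000)
    (5,1) via y @ 0.3600
    (4,1) via x @ 0.9699
    (3,1) via x @ 2.1246
    (3,0) via y @ 2.3600  # hit
  → r_3 = 2.3600

ranges = [3.2563, 2.9402, 2.3600]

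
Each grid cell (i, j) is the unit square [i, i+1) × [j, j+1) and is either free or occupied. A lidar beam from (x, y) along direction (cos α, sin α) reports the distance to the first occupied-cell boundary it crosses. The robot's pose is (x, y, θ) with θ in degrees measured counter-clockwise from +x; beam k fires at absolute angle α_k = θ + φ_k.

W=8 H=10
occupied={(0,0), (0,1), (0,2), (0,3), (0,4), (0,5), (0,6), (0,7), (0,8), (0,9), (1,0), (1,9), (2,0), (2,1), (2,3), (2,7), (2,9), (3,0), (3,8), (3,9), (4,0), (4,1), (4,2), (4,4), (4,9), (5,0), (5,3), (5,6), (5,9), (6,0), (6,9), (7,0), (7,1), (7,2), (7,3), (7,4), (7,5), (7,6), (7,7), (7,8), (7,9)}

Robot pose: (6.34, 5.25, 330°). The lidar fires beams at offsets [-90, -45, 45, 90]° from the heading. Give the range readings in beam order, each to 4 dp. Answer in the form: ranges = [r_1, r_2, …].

ranges = [1.4434, 2.5500, 0.6833, 1.3200]

beam 1: φ=-90°, α=240°
  dir = (cos 240°, sin 240°) = (-0.5000, -0.8660); from cell (6,5)
  next x-line at t=0.6800, next y-line at t=0.2887; Δt_x=2.0000, Δt_y=1.1547
    y: enter (6,4) at t=0.2887
    x: enter (5,4) at t=0.6800
    y: enter (5,3) at t=1.4434 ← occupied
  → r_1 = 1.4434
beam 2: φ=-45°, α=285°
  dir = (cos 285°, sin 285°) = (0.2588, -0.9659); from cell (6,5)
  next x-line at t=2.5500, next y-line at t=0.2588; Δt_x=3.8637, Δt_y=1.0353
    y: enter (6,4) at t=0.2588
    y: enter (6,3) at t=1.2941
    y: enter (6,2) at t=2.3294
    x: enter (7,2) at t=2.5500 ← occupied
  → r_2 = 2.5500
beam 3: φ=45°, α=15°
  dir = (cos 15°, sin 15°) = (0.9659, 0.2588); from cell (6,5)
  next x-line at t=0.6833, next y-line at t=2.8978; Δt_x=1.0353, Δt_y=3.8637
    x: enter (7,5) at t=0.6833 ← occupied
  → r_3 = 0.6833
beam 4: φ=90°, α=60°
  dir = (cos 60°, sin 60°) = (0.5000, 0.8660); from cell (6,5)
  next x-line at t=1.3200, next y-line at t=0.8660; Δt_x=2.0000, Δt_y=1.1547
    y: enter (6,6) at t=0.8660
    x: enter (7,6) at t=1.3200 ← occupied
  → r_4 = 1.3200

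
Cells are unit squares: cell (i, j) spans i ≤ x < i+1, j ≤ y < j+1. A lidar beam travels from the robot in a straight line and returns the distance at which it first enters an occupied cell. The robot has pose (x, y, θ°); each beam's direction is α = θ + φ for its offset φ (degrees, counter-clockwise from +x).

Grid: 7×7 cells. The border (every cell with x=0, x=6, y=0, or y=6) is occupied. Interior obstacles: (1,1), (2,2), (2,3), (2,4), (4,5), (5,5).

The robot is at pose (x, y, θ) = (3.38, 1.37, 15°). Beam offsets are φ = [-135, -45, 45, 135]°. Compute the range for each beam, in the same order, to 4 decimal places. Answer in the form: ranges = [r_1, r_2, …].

ranges = [0.4272, 0.7400, 4.1916, 1.2600]

beam 1: φ=-135°, α=240°
  cosα=-0.5000 sinα=-0.8660 | (3,1) | tMaxX 0.7600 tMaxY 0.4272 | tΔX 2.0000 tΔY 1.1547
    t=0.4272 [y] (3,0) — stop
  → r_1 = 0.4272
beam 2: φ=-45°, α=330°
  cosα=0.8660 sinα=-0.5000 | (3,1) | tMaxX 0.7159 tMaxY 0.7400 | tΔX 1.1547 tΔY 2.0000
    t=0.7159 [x] (4,1)
    t=0.7400 [y] (4,0) — stop
  → r_2 = 0.7400
beam 3: φ=45°, α=60°
  cosα=0.5000 sinα=0.8660 | (3,1) | tMaxX 1.2400 tMaxY 0.7275 | tΔX 2.0000 tΔY 1.1547
    t=0.7275 [y] (3,2)
    t=1.2400 [x] (4,2)
    t=1.8822 [y] (4,3)
    t=3.0369 [y] (4,4)
    t=3.2400 [x] (5,4)
    t=4.1916 [y] (5,5) — stop
  → r_3 = 4.1916
beam 4: φ=135°, α=150°
  cosα=-0.8660 sinα=0.5000 | (3,1) | tMaxX 0.4388 tMaxY 1.2600 | tΔX 1.1547 tΔY 2.0000
    t=0.4388 [x] (2,1)
    t=1.2600 [y] (2,2) — stop
  → r_4 = 1.2600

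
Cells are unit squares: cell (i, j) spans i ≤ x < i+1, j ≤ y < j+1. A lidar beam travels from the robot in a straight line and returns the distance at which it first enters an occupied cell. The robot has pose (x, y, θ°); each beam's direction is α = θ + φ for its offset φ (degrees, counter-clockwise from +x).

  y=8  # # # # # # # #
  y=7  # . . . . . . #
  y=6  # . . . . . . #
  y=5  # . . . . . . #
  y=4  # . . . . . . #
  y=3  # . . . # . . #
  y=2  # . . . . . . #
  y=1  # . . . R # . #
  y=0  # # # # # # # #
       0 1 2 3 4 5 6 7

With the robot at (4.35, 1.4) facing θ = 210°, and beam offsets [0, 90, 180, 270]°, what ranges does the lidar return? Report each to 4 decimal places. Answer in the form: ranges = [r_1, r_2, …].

ranges = [0.8000, 0.4619, 0.7506, 6.7000]

beam 1: φ=0°, α=210°
  dir = (cos 210°, sin 210°) = (-0.8660, -0.5000); from cell (4,1)
  next x-line at t=0.4041, next y-line at t=0.8000; Δt_x=1.1547, Δt_y=2.0000
    x: enter (3,1) at t=0.4041
    y: enter (3,0) at t=0.8000 ← occupied
  → r_1 = 0.8000
beam 2: φ=90°, α=300°
  dir = (cos 300°, sin 300°) = (0.5000, -0.8660); from cell (4,1)
  next x-line at t=1.3000, next y-line at t=0.4619; Δt_x=2.0000, Δt_y=1.1547
    y: enter (4,0) at t=0.4619 ← occupied
  → r_2 = 0.4619
beam 3: φ=180°, α=30°
  dir = (cos 30°, sin 30°) = (0.8660, 0.5000); from cell (4,1)
  next x-line at t=0.7506, next y-line at t=1.2000; Δt_x=1.1547, Δt_y=2.0000
    x: enter (5,1) at t=0.7506 ← occupied
  → r_3 = 0.7506
beam 4: φ=270°, α=120°
  dir = (cos 120°, sin 120°) = (-0.5000, 0.8660); from cell (4,1)
  next x-line at t=0.7000, next y-line at t=0.6928; Δt_x=2.0000, Δt_y=1.1547
    y: enter (4,2) at t=0.6928
    x: enter (3,2) at t=0.7000
    y: enter (3,3) at t=1.8475
    x: enter (2,3) at t=2.7000
    y: enter (2,4) at t=3.0022
    y: enter (2,5) at t=4.1569
    x: enter (1,5) at t=4.7000
    y: enter (1,6) at t=5.3116
    y: enter (1,7) at t=6.4663
    x: enter (0,7) at t=6.7000 ← occupied
  → r_4 = 6.7000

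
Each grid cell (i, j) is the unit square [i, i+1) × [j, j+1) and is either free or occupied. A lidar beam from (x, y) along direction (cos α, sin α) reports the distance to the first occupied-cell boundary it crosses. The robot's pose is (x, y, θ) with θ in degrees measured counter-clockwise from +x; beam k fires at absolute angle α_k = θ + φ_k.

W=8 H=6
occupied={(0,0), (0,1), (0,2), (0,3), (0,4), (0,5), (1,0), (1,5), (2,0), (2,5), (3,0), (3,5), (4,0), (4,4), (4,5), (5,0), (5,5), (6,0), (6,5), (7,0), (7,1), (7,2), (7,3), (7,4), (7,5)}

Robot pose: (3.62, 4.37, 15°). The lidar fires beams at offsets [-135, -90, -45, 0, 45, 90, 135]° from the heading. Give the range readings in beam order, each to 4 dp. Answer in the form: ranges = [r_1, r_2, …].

ranges = [3.8913, 3.4889, 0.4388, 0.3934, 0.7275, 0.6522, 1.2600]

beam 1: φ=-135°, α=240°
  direction (-0.5000, -0.8660); cell (3,4); t to first gridline: x 1.2400, y 0.4272 (then +2.0000 / +1.1547)
    (3,3) via y @ 0.4272
    (2,3) via x @ 1.2400
    (2,2) via y @ 1.5819
    (2,1) via y @ 2.7366
    (1,1) via x @ 3.2400
    (1,0) via y @ 3.8913  # hit
  → r_1 = 3.8913
beam 2: φ=-90°, α=285°
  direction (0.2588, -0.9659); cell (3,4); t to first gridline: x 1.4682, y 0.3831 (then +3.8637 / +1.0353)
    (3,3) via y @ 0.3831
    (3,2) via y @ 1.4183
    (4,2) via x @ 1.4682
    (4,1) via y @ 2.4536
    (4,0) via y @ 3.4889  # hit
  → r_2 = 3.4889
beam 3: φ=-45°, α=330°
  direction (0.8660, -0.5000); cell (3,4); t to first gridline: x 0.4388, y 0.7400 (then +1.1547 / +2.0000)
    (4,4) via x @ 0.4388  # hit
  → r_3 = 0.4388
beam 4: φ=0°, α=15°
  direction (0.9659, 0.2588); cell (3,4); t to first gridline: x 0.3934, y 2.4341 (then +1.0353 / +3.8637)
    (4,4) via x @ 0.3934  # hit
  → r_4 = 0.3934
beam 5: φ=45°, α=60°
  direction (0.5000, 0.8660); cell (3,4); t to first gridline: x 0.7600, y 0.7275 (then +2.0000 / +1.1547)
    (3,5) via y @ 0.7275  # hit
  → r_5 = 0.7275
beam 6: φ=90°, α=105°
  direction (-0.2588, 0.9659); cell (3,4); t to first gridline: x 2.3955, y 0.6522 (then +3.8637 / +1.0353)
    (3,5) via y @ 0.6522  # hit
  → r_6 = 0.6522
beam 7: φ=135°, α=150°
  direction (-0.8660, 0.5000); cell (3,4); t to first gridline: x 0.7159, y 1.2600 (then +1.1547 / +2.0000)
    (2,4) via x @ 0.7159
    (2,5) via y @ 1.2600  # hit
  → r_7 = 1.2600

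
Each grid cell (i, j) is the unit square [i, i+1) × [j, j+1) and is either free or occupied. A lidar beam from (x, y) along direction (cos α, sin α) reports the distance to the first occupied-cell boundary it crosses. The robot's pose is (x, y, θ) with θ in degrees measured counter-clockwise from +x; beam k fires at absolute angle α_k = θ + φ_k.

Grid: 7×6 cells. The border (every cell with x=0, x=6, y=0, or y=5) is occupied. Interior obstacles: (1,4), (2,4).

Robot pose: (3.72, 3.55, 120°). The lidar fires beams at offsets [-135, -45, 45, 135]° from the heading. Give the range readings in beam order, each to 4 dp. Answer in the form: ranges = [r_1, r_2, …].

beam 1: φ=-135°, α=345°
  cosα=0.9659 sinα=-0.2588 | (3,3) | tMaxX 0.2899 tMaxY 2.1250 | tΔX 1.0353 tΔY 3.8637
    t=0.2899 [x] (4,3)
    t=1.3252 [x] (5,3)
    t=2.1250 [y] (5,2)
    t=2.3604 [x] (6,2) — stop
  → r_1 = 2.3604
beam 2: φ=-45°, α=75°
  cosα=0.2588 sinα=0.9659 | (3,3) | tMaxX 1.0818 tMaxY 0.4659 | tΔX 3.8637 tΔY 1.0353
    t=0.4659 [y] (3,4)
    t=1.0818 [x] (4,4)
    t=1.5012 [y] (4,5) — stop
  → r_2 = 1.5012
beam 3: φ=45°, α=165°
  cosα=-0.9659 sinα=0.2588 | (3,3) | tMaxX 0.7454 tMaxY 1.7387 | tΔX 1.0353 tΔY 3.8637
    t=0.7454 [x] (2,3)
    t=1.7387 [y] (2,4) — stop
  → r_3 = 1.7387
beam 4: φ=135°, α=255°
  cosα=-0.2588 sinα=-0.9659 | (3,3) | tMaxX 2.7819 tMaxY 0.5694 | tΔX 3.8637 tΔY 1.0353
    t=0.5694 [y] (3,2)
    t=1.6047 [y] (3,1)
    t=2.6400 [y] (3,0) — stop
  → r_4 = 2.6400

ranges = [2.3604, 1.5012, 1.7387, 2.6400]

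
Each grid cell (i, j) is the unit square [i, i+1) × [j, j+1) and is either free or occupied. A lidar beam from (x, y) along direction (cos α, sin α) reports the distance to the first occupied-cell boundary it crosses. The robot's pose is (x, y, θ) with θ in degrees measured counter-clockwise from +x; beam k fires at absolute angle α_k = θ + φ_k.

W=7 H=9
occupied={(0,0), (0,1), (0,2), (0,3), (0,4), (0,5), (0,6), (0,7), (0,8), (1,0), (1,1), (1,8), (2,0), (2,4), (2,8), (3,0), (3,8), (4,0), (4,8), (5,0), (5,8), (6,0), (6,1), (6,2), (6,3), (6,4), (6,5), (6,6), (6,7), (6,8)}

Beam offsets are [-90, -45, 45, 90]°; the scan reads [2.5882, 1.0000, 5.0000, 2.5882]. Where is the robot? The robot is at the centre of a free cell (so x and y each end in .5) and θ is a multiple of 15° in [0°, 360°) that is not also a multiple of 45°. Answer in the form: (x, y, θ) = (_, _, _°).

Enumerate (i+0.5, j+0.5, θ) over the 33 free cells and 16 admissible headings. For each, cast all 4 beams and compare to the given ranges.
  (5.5, 1.5, 165°): beam 1 = 1.9319 ≠ 2.5882 ✗
  (4.5, 2.5, 165°): beam 1 = 5.6940 ≠ 2.5882 ✗
  (3.5, 4.5, 60°): beam 1 = 2.8868 ≠ 2.5882 ✗
  …
  (3.5, 5.5, 255°): r_1=2.5882, r_2=1.0000, r_3=5.0000, r_4=2.5882 — all match ✓
Only this pose fits every beam.

(x, y, θ) = (3.5, 5.5, 255°)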